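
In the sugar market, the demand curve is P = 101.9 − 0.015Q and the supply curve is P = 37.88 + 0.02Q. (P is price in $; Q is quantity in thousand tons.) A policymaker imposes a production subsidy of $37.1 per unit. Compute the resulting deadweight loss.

Competitive equilibrium: 101.9 − 0.015Q = 37.88 + 0.02Q → Q* = 1829.1429, P* = 74.4629.
The subsidy lowers effective supply by 37.1: P = 0.78 + 0.02Q.
New quantity: 101.9 − 0.015Q = 0.78 + 0.02Q → Q' = 2889.1429.
Overproduction ΔQ = 2889.1429 − 1829.1429 = 1060; wedge = subsidy = 37.1.
The triangle = ½ × 1060 × 37.1 = $19663 thousand.

$19663 thousand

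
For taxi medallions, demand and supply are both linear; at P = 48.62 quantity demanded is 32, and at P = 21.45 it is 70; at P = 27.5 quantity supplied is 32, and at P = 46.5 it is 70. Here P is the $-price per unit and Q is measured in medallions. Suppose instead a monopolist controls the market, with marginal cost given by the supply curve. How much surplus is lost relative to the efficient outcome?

Demand slope = (21.45 − 48.62)/(70 − 32) = −0.715, so P = 71.5 − 0.715Q.
Supply slope = (46.5 − 27.5)/(70 − 32) = 0.5, so P = 11.5 + 0.5Q.
Competitive equilibrium: 71.5 − 0.715Q = 11.5 + 0.5Q → Q* = 49.3827, P* = 36.1914.
Marginal revenue: MR = 71.5 − 1.43Q. Set MR = MC: 71.5 − 1.43Q = 11.5 + 0.5Q → Q_m = 31.0881.
Price P_m = 71.5 − 0.715·31.0881 = 49.272; MC(Q_m) = 11.5 + 0.5·31.0881 = 27.0441.
Competitive Q* = 49.3827, so ΔQ = 18.2946; wedge = 49.272 − 27.0441 = 22.2279.
Deadweight loss = ½ × 18.2946 × 22.2279 = $203.33.

$203.33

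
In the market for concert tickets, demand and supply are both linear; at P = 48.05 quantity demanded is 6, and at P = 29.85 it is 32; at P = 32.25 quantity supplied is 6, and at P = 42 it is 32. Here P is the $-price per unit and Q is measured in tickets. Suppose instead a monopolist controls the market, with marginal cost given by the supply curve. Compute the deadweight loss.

Demand slope = (29.85 − 48.05)/(32 − 6) = −0.7, so P = 52.25 − 0.7Q.
Supply slope = (42 − 32.25)/(32 − 6) = 0.375, so P = 30 + 0.375Q.
Competitive equilibrium: 52.25 − 0.7Q = 30 + 0.375Q → Q* = 20.6977, P* = 37.7616.
Marginal revenue: MR = 52.25 − 1.4Q. Set MR = MC: 52.25 − 1.4Q = 30 + 0.375Q → Q_m = 12.5352.
Price P_m = 52.25 − 0.7·12.5352 = 43.4754; MC(Q_m) = 30 + 0.375·12.5352 = 34.7007.
Competitive Q* = 20.6977, so ΔQ = 8.1625; wedge = 43.4754 − 34.7007 = 8.7747.
The triangle = ½ × 8.1625 × 8.7747 = $35.81.

$35.81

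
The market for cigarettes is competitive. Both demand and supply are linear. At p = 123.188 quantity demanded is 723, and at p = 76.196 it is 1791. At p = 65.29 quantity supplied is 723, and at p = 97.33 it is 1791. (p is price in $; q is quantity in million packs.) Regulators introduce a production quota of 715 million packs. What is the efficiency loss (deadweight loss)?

Demand slope = (76.196 − 123.188)/(1791 − 723) = −0.044, so p = 155 − 0.044q.
Supply slope = (97.33 − 65.29)/(1791 − 723) = 0.03, so p = 43.6 + 0.03q.
Competitive equilibrium: 155 − 0.044q = 43.6 + 0.03q → q* = 1505.4054, p* = 88.7622.
At q = 715: demand price = 155 − 0.044·715 = 123.54; supply price = 43.6 + 0.03·715 = 65.05.
Δq = 1505.4054 − 715 = 790.4054; wedge = 123.54 − 65.05 = 58.49.
Welfare loss = ½ × 790.4054 × 58.49 = $23115.41 million.

$23115.41 million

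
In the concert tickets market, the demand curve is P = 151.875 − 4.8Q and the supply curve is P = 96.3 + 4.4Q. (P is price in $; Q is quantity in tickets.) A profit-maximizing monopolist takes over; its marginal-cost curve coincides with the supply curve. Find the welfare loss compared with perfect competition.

Competitive equilibrium: 151.875 − 4.8Q = 96.3 + 4.4Q → Q* = 6.0408, P* = 122.8793.
Marginal revenue: MR = 151.875 − 9.6Q. Set MR = MC: 151.875 − 9.6Q = 96.3 + 4.4Q → Q_m = 3.9696.
Price P_m = 151.875 − 4.8·3.9696 = 132.8209; MC(Q_m) = 96.3 + 4.4·3.9696 = 113.7662.
Competitive Q* = 6.0408, so ΔQ = 2.0712; wedge = 132.8209 − 113.7662 = 19.0547.
Deadweight loss = ½ × 2.0712 × 19.0547 = $19.73.

$19.73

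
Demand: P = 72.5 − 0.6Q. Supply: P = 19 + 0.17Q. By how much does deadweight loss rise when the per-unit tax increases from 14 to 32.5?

558.60

Competitive equilibrium: 72.5 − 0.6Q = 19 + 0.17Q → Q* = 69.4805, P* = 30.8117.
For a per-unit tax t: ΔQ = t/0.77, so DWL = ½·t·(t/0.77) = t²/1.54.
At t = 14: DWL = 127.273. At t = 32.5: DWL = 685.877.
Increase = 685.877 − 127.273 = 558.60.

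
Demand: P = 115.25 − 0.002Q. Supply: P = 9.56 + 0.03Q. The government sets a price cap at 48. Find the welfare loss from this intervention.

65382.05

Competitive equilibrium: 115.25 − 0.002Q = 9.56 + 0.03Q → Q* = 3302.8125, P* = 108.64438.
At the ceiling P = 48, quantity supplied = (48 − 9.56)/0.03 = 1281.33333.
Willingness to pay at Q' = 1281.33333: 115.25 − 0.002·1281.33333 = 112.68733.
ΔQ = 3302.8125 − 1281.33333 = 2021.47917; wedge = 112.68733 − 48 = 64.68733.
Welfare loss = ½ × 2021.47917 × 64.68733 = 65382.05.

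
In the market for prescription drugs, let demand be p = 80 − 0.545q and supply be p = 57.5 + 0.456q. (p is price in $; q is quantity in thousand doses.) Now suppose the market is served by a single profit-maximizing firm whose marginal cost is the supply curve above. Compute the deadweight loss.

Competitive equilibrium: 80 − 0.545q = 57.5 + 0.456q → q* = 22.4775, p* = 67.7498.
Marginal revenue: MR = 80 − 1.09q. Set MR = MC: 80 − 1.09q = 57.5 + 0.456q → q_m = 14.5537.
Price p_m = 80 − 0.545·14.5537 = 72.0682; MC(q_m) = 57.5 + 0.456·14.5537 = 64.1365.
Competitive q* = 22.4775, so Δq = 7.9238; wedge = 72.0682 − 64.1365 = 7.9317.
Deadweight loss = ½ × 7.9238 × 7.9317 = $31.42 thousand.

$31.42 thousand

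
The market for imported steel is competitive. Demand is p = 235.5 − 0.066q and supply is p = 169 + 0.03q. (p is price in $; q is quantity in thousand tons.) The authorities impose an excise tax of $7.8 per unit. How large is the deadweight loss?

$316.875 thousand

Competitive equilibrium: 235.5 − 0.066q = 169 + 0.03q → q* = 692.7083, p* = 189.7813.
With the tax, the buyer price exceeds the seller price by 7.8: (235.5 − 0.066q) − (169 + 0.03q) = 7.8 → q' = 611.4583.
Δq = 692.7083 − 611.4583 = 81.25; the wedge equals the tax, 7.8.
The triangle = ½ × 81.25 × 7.8 = $316.875 thousand.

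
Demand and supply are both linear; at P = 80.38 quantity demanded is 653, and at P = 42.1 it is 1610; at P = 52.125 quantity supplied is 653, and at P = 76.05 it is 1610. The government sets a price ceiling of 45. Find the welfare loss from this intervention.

16833.60

Demand slope = (42.1 − 80.38)/(1610 − 653) = −0.04, so P = 106.5 − 0.04Q.
Supply slope = (76.05 − 52.125)/(1610 − 653) = 0.025, so P = 35.8 + 0.025Q.
Competitive equilibrium: 106.5 − 0.04Q = 35.8 + 0.025Q → Q* = 1087.6923, P* = 62.9923.
At the ceiling P = 45, quantity supplied = (45 − 35.8)/0.025 = 368.
Willingness to pay at Q' = 368: 106.5 − 0.04·368 = 91.78.
ΔQ = 1087.6923 − 368 = 719.6923; wedge = 91.78 − 45 = 46.78.
Welfare loss = ½ × 719.6923 × 46.78 = 16833.60.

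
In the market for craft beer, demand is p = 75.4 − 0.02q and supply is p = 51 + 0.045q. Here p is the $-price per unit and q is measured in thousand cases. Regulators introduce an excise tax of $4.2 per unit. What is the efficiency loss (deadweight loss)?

Competitive equilibrium: 75.4 − 0.02q = 51 + 0.045q → q* = 375.3846, p* = 67.8923.
With the tax, the buyer price exceeds the seller price by 4.2: (75.4 − 0.02q) − (51 + 0.045q) = 4.2 → q' = 310.7692.
Δq = 375.3846 − 310.7692 = 64.6154; the wedge equals the tax, 4.2.
Deadweight loss = ½ × 64.6154 × 4.2 = $135.69 thousand.

$135.69 thousand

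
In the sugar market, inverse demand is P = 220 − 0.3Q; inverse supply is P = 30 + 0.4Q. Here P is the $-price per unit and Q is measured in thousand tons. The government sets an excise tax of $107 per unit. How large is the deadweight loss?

$8177.86 thousand

Competitive equilibrium: 220 − 0.3Q = 30 + 0.4Q → Q* = 271.4286, P* = 138.5714.
With the tax, the buyer price exceeds the seller price by 107: (220 − 0.3Q) − (30 + 0.4Q) = 107 → Q' = 118.5714.
ΔQ = 271.4286 − 118.5714 = 152.8572; the wedge equals the tax, 107.
DWL = ½ × 152.8572 × 107 = $8177.86 thousand.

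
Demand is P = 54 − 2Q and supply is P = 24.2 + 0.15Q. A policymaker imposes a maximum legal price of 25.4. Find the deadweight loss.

36.92

Competitive equilibrium: 54 − 2Q = 24.2 + 0.15Q → Q* = 13.8605, P* = 26.2791.
At the ceiling P = 25.4, quantity supplied = (25.4 − 24.2)/0.15 = 8.
Willingness to pay at Q' = 8: 54 − 2·8 = 38.
ΔQ = 13.8605 − 8 = 5.8605; wedge = 38 − 25.4 = 12.6.
Welfare loss = ½ × 5.8605 × 12.6 = 36.92.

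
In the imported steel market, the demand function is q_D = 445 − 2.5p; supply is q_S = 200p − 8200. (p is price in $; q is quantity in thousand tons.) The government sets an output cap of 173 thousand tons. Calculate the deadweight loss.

$5531.23 thousand

In inverse form: demand p = 178 − 0.4q, supply p = 41 + 0.005q.
Competitive equilibrium: 178 − 0.4q = 41 + 0.005q → q* = 338.2716, p* = 42.6914.
At q = 173: demand price = 178 − 0.4·173 = 108.8; supply price = 41 + 0.005·173 = 41.865.
Δq = 338.2716 − 173 = 165.2716; wedge = 108.8 − 41.865 = 66.935.
Deadweight loss = ½ × 165.2716 × 66.935 = $5531.23 thousand.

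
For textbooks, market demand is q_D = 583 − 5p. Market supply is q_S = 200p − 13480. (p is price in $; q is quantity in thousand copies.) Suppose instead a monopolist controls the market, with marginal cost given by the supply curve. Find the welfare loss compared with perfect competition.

$1439.78 thousand

In inverse form: demand p = 116.6 − 0.2q, supply p = 67.4 + 0.005q.
Competitive equilibrium: 116.6 − 0.2q = 67.4 + 0.005q → q* = 240, p* = 68.6.
Marginal revenue: MR = 116.6 − 0.4q. Set MR = MC: 116.6 − 0.4q = 67.4 + 0.005q → q_m = 121.4815.
Price p_m = 116.6 − 0.2·121.4815 = 92.3037; MC(q_m) = 67.4 + 0.005·121.4815 = 68.0074.
Competitive q* = 240, so Δq = 118.5185; wedge = 92.3037 − 68.0074 = 24.2963.
Deadweight loss = ½ × 118.5185 × 24.2963 = $1439.78 thousand.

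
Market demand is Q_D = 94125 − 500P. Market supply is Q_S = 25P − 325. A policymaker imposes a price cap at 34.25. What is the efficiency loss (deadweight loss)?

278450.94

In inverse form: demand P = 188.25 − 0.002Q, supply P = 13 + 0.04Q.
Competitive equilibrium: 188.25 − 0.002Q = 13 + 0.04Q → Q* = 4172.619, P* = 179.9048.
At the ceiling P = 34.25, quantity supplied = (34.25 − 13)/0.04 = 531.25.
Willingness to pay at Q' = 531.25: 188.25 − 0.002·531.25 = 187.1875.
ΔQ = 4172.619 − 531.25 = 3641.369; wedge = 187.1875 − 34.25 = 152.9375.
The triangle = ½ × 3641.369 × 152.9375 = 278450.94.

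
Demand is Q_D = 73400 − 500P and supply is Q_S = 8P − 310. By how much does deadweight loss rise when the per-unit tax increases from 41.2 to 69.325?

12238.25

In inverse form: demand P = 146.8 − 0.002Q, supply P = 38.75 + 0.125Q.
Competitive equilibrium: 146.8 − 0.002Q = 38.75 + 0.125Q → Q* = 850.7874, P* = 145.0984.
For a per-unit tax t: ΔQ = t/0.127, so DWL = ½·t·(t/0.127) = t²/0.254.
At t = 41.2: DWL = 6682.835. At t = 69.325: DWL = 18921.085.
Increase = 18921.085 − 6682.835 = 12238.25.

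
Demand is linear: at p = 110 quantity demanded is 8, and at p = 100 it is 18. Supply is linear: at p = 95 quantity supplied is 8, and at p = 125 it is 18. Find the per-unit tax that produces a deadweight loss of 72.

Demand slope = (100 − 110)/(18 − 8) = −1, so p = 118 − q.
Supply slope = (125 − 95)/(18 − 8) = 3, so p = 71 + 3q.
Competitive equilibrium: 118 − q = 71 + 3q → q* = 11.75, p* = 106.25.
A tax t gives Δq = t/4 and wedge t, so DWL = t²/8.
t²/8 = 72 → t² = 576 → t = 24.

24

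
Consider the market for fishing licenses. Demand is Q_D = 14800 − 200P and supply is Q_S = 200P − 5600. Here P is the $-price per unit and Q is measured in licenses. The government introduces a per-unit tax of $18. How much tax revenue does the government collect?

In inverse form: demand P = 74 − 0.005Q, supply P = 28 + 0.005Q.
Competitive equilibrium: 74 − 0.005Q = 28 + 0.005Q → Q* = 4600, P* = 51.
With the tax, the buyer price exceeds the seller price by 18: (74 − 0.005Q) − (28 + 0.005Q) = 18 → Q' = 2800.
Tax revenue = 18 × 2800 = $50400.

$50400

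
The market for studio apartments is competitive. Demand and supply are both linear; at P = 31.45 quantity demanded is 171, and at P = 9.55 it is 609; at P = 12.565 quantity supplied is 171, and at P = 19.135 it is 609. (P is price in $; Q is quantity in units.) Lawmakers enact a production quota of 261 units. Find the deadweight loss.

Demand slope = (9.55 − 31.45)/(609 − 171) = −0.05, so P = 40 − 0.05Q.
Supply slope = (19.135 − 12.565)/(609 − 171) = 0.015, so P = 10 + 0.015Q.
Competitive equilibrium: 40 − 0.05Q = 10 + 0.015Q → Q* = 461.5385, P* = 16.9231.
At Q = 261: demand price = 40 − 0.05·261 = 26.95; supply price = 10 + 0.015·261 = 13.915.
ΔQ = 461.5385 − 261 = 200.5385; wedge = 26.95 − 13.915 = 13.035.
The triangle = ½ × 200.5385 × 13.035 = $1307.01.

$1307.01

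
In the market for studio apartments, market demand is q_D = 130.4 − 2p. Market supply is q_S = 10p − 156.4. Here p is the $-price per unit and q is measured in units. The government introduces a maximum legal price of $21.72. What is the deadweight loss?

In inverse form: demand p = 65.2 − 0.5q, supply p = 15.64 + 0.1q.
Competitive equilibrium: 65.2 − 0.5q = 15.64 + 0.1q → q* = 82.6, p* = 23.9.
At the ceiling p = 21.72, quantity supplied = (21.72 − 15.64)/0.1 = 60.8.
Willingness to pay at q' = 60.8: 65.2 − 0.5·60.8 = 34.8.
Δq = 82.6 − 60.8 = 21.8; wedge = 34.8 − 21.72 = 13.08.
The triangle = ½ × 21.8 × 13.08 = $142.572.

$142.572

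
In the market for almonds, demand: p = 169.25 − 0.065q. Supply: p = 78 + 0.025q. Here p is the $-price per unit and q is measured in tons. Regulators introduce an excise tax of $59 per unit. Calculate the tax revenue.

Competitive equilibrium: 169.25 − 0.065q = 78 + 0.025q → q* = 1013.88889, p* = 103.34722.
With the tax, the buyer price exceeds the seller price by 59: (169.25 − 0.065q) − (78 + 0.025q) = 59 → q' = 358.33333.
Tax revenue = 59 × 358.33333 = $21141.67.

$21141.67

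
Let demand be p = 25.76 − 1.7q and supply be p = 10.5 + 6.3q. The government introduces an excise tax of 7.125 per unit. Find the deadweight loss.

3.17

Competitive equilibrium: 25.76 − 1.7q = 10.5 + 6.3q → q* = 1.9075, p* = 22.5173.
With the tax, the buyer price exceeds the seller price by 7.125: (25.76 − 1.7q) − (10.5 + 6.3q) = 7.125 → q' = 1.0169.
Δq = 1.9075 − 1.0169 = 0.8906; the wedge equals the tax, 7.125.
Welfare loss = ½ × 0.8906 × 7.125 = 3.17.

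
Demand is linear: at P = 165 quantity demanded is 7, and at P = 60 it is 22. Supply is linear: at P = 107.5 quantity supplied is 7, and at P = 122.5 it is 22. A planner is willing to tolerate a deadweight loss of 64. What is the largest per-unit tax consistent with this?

Demand slope = (60 − 165)/(22 − 7) = −7, so P = 214 − 7Q.
Supply slope = (122.5 − 107.5)/(22 − 7) = 1, so P = 100.5 + Q.
Competitive equilibrium: 214 − 7Q = 100.5 + Q → Q* = 14.1875, P* = 114.6875.
A tax t gives ΔQ = t/8 and wedge t, so DWL = t²/16.
t²/16 = 64 → t² = 1024 → t = 32.

32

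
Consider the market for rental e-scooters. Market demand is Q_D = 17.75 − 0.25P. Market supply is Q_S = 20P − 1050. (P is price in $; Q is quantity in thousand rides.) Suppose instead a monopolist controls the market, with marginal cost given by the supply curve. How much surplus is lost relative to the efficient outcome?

$10.43 thousand

In inverse form: demand P = 71 − 4Q, supply P = 52.5 + 0.05Q.
Competitive equilibrium: 71 − 4Q = 52.5 + 0.05Q → Q* = 4.5679, P* = 52.7284.
Marginal revenue: MR = 71 − 8Q. Set MR = MC: 71 − 8Q = 52.5 + 0.05Q → Q_m = 2.2981.
Price P_m = 71 − 4·2.2981 = 61.8076; MC(Q_m) = 52.5 + 0.05·2.2981 = 52.6149.
Competitive Q* = 4.5679, so ΔQ = 2.2698; wedge = 61.8076 − 52.6149 = 9.1927.
Deadweight loss = ½ × 2.2698 × 9.1927 = $10.43 thousand.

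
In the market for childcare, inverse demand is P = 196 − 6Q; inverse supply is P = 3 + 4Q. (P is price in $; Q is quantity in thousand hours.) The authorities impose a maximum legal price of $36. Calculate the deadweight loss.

$610.51 thousand

Competitive equilibrium: 196 − 6Q = 3 + 4Q → Q* = 19.3, P* = 80.2.
At the ceiling P = 36, quantity supplied = (36 − 3)/4 = 8.25.
Willingness to pay at Q' = 8.25: 196 − 6·8.25 = 146.5.
ΔQ = 19.3 − 8.25 = 11.05; wedge = 146.5 − 36 = 110.5.
The triangle = ½ × 11.05 × 110.5 = $610.51 thousand.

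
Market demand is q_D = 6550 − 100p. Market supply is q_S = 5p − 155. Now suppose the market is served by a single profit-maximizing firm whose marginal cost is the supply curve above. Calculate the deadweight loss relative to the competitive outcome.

In inverse form: demand p = 65.5 − 0.01q, supply p = 31 + 0.2q.
Competitive equilibrium: 65.5 − 0.01q = 31 + 0.2q → q* = 164.2857, p* = 63.8571.
Marginal revenue: MR = 65.5 − 0.02q. Set MR = MC: 65.5 − 0.02q = 31 + 0.2q → q_m = 156.8182.
Price p_m = 65.5 − 0.01·156.8182 = 63.9318; MC(q_m) = 31 + 0.2·156.8182 = 62.3636.
Competitive q* = 164.2857, so Δq = 7.4675; wedge = 63.9318 − 62.3636 = 1.5682.
DWL = ½ × 7.4675 × 1.5682 = 5.86.

5.86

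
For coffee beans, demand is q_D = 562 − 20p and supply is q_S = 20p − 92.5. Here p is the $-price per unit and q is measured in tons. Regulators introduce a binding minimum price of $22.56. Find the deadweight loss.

In inverse form: demand p = 28.1 − 0.05q, supply p = 4.625 + 0.05q.
Competitive equilibrium: 28.1 − 0.05q = 4.625 + 0.05q → q* = 234.75, p* = 16.3625.
At the floor p = 22.56, quantity demanded = (28.1 − 22.56)/0.05 = 110.8.
Sellers' marginal cost at q' = 110.8: 4.625 + 0.05·110.8 = 10.165.
Δq = 234.75 − 110.8 = 123.95; wedge = 22.56 − 10.165 = 12.395.
Deadweight loss = ½ × 123.95 × 12.395 = $768.18.

$768.18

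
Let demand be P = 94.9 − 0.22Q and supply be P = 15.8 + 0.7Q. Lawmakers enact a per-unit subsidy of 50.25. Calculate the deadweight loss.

Competitive equilibrium: 94.9 − 0.22Q = 15.8 + 0.7Q → Q* = 85.97826, P* = 75.98478.
The subsidy lowers effective supply by 50.25: P = 0.7Q − 34.45.
New quantity: 94.9 − 0.22Q = 0.7Q − 34.45 → Q' = 140.59783.
Overproduction ΔQ = 140.59783 − 85.97826 = 54.61957; wedge = subsidy = 50.25.
The triangle = ½ × 54.61957 × 50.25 = 1372.32.

1372.32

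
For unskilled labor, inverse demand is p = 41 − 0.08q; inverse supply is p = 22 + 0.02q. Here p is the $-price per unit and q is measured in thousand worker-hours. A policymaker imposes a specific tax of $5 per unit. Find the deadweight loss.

Competitive equilibrium: 41 − 0.08q = 22 + 0.02q → q* = 190, p* = 25.8.
With the tax, the buyer price exceeds the seller price by 5: (41 − 0.08q) − (22 + 0.02q) = 5 → q' = 140.
Δq = 190 − 140 = 50; the wedge equals the tax, 5.
The triangle = ½ × 50 × 5 = $125 thousand.

$125 thousand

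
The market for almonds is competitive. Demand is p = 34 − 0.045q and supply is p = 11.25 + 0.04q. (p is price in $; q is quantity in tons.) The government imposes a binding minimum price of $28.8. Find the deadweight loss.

Competitive equilibrium: 34 − 0.045q = 11.25 + 0.04q → q* = 267.6471, p* = 21.9559.
At the floor p = 28.8, quantity demanded = (34 − 28.8)/0.045 = 115.5556.
Sellers' marginal cost at q' = 115.5556: 11.25 + 0.04·115.5556 = 15.8722.
Δq = 267.6471 − 115.5556 = 152.0915; wedge = 28.8 − 15.8722 = 12.9278.
DWL = ½ × 152.0915 × 12.9278 = $983.10.

$983.10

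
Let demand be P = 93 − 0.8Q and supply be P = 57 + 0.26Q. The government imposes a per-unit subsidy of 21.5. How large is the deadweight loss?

218.04

Competitive equilibrium: 93 − 0.8Q = 57 + 0.26Q → Q* = 33.9623, P* = 65.8302.
The subsidy lowers effective supply by 21.5: P = 35.5 + 0.26Q.
New quantity: 93 − 0.8Q = 35.5 + 0.26Q → Q' = 54.2453.
Overproduction ΔQ = 54.2453 − 33.9623 = 20.283; wedge = subsidy = 21.5.
Welfare loss = ½ × 20.283 × 21.5 = 218.04.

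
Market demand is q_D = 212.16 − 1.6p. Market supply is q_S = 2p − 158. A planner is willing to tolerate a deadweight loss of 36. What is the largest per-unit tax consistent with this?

In inverse form: demand p = 132.6 − 0.625q, supply p = 79 + 0.5q.
Competitive equilibrium: 132.6 − 0.625q = 79 + 0.5q → q* = 47.6444, p* = 102.8222.
A tax t gives Δq = t/1.125 and wedge t, so DWL = t²/2.25.
t²/2.25 = 36 → t² = 81 → t = 9.

9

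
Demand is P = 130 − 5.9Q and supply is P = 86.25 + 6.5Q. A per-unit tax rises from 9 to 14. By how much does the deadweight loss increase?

Competitive equilibrium: 130 − 5.9Q = 86.25 + 6.5Q → Q* = 3.5282, P* = 109.1835.
For a per-unit tax t: ΔQ = t/12.4, so DWL = ½·t·(t/12.4) = t²/24.8.
At t = 9: DWL = 3.266. At t = 14: DWL = 7.903.
Increase = 7.903 − 3.266 = 4.64.

4.64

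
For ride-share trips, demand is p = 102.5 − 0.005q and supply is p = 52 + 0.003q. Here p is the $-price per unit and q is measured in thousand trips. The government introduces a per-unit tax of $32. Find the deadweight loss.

Competitive equilibrium: 102.5 − 0.005q = 52 + 0.003q → q* = 6312.5, p* = 70.9375.
With the tax, the buyer price exceeds the seller price by 32: (102.5 − 0.005q) − (52 + 0.003q) = 32 → q' = 2312.5.
Δq = 6312.5 − 2312.5 = 4000; the wedge equals the tax, 32.
DWL = ½ × 4000 × 32 = $64000 thousand.

$64000 thousand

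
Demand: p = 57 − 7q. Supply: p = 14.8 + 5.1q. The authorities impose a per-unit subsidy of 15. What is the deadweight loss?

Competitive equilibrium: 57 − 7q = 14.8 + 5.1q → q* = 3.4876, p* = 32.5868.
The subsidy lowers effective supply by 15: p = 5.1q − 0.2.
New quantity: 57 − 7q = 5.1q − 0.2 → q' = 4.7273.
Overproduction Δq = 4.7273 − 3.4876 = 1.2397; wedge = subsidy = 15.
Welfare loss = ½ × 1.2397 × 15 = 9.30.

9.30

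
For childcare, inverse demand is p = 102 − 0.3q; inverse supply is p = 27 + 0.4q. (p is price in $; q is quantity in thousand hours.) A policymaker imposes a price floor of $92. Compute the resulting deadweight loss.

$1906.75 thousand

Competitive equilibrium: 102 − 0.3q = 27 + 0.4q → q* = 107.1429, p* = 69.8571.
At the floor p = 92, quantity demanded = (102 − 92)/0.3 = 33.3333.
Sellers' marginal cost at q' = 33.3333: 27 + 0.4·33.3333 = 40.3333.
Δq = 107.1429 − 33.3333 = 73.8096; wedge = 92 − 40.3333 = 51.6667.
Deadweight loss = ½ × 73.8096 × 51.6667 = $1906.75 thousand.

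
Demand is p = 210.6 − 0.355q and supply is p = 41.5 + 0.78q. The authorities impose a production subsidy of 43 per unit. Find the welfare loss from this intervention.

Competitive equilibrium: 210.6 − 0.355q = 41.5 + 0.78q → q* = 148.9868, p* = 157.7097.
The subsidy lowers effective supply by 43: p = 0.78q − 1.5.
New quantity: 210.6 − 0.355q = 0.78q − 1.5 → q' = 186.8722.
Overproduction Δq = 186.8722 − 148.9868 = 37.8854; wedge = subsidy = 43.
Welfare loss = ½ × 37.8854 × 43 = 814.54.

814.54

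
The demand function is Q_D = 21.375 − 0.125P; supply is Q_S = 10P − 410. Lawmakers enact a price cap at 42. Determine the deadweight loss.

148.21

In inverse form: demand P = 171 − 8Q, supply P = 41 + 0.1Q.
Competitive equilibrium: 171 − 8Q = 41 + 0.1Q → Q* = 16.0494, P* = 42.6049.
At the ceiling P = 42, quantity supplied = (42 − 41)/0.1 = 10.
Willingness to pay at Q' = 10: 171 − 8·10 = 91.
ΔQ = 16.0494 − 10 = 6.0494; wedge = 91 − 42 = 49.
Deadweight loss = ½ × 6.0494 × 49 = 148.21.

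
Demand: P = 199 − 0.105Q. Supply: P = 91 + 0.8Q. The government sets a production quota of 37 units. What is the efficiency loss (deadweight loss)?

3067.67

Competitive equilibrium: 199 − 0.105Q = 91 + 0.8Q → Q* = 119.337, P* = 186.4696.
At Q = 37: demand price = 199 − 0.105·37 = 195.115; supply price = 91 + 0.8·37 = 120.6.
ΔQ = 119.337 − 37 = 82.337; wedge = 195.115 − 120.6 = 74.515.
Deadweight loss = ½ × 82.337 × 74.515 = 3067.67.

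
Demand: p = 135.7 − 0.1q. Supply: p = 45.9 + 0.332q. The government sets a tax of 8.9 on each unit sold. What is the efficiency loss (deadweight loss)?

Competitive equilibrium: 135.7 − 0.1q = 45.9 + 0.332q → q* = 207.8704, p* = 114.913.
With the tax, the buyer price exceeds the seller price by 8.9: (135.7 − 0.1q) − (45.9 + 0.332q) = 8.9 → q' = 187.2685.
Δq = 207.8704 − 187.2685 = 20.6019; the wedge equals the tax, 8.9.
Deadweight loss = ½ × 20.6019 × 8.9 = 91.68.

91.68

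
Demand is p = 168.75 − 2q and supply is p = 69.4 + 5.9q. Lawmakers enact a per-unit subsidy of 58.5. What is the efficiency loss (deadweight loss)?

216.60

Competitive equilibrium: 168.75 − 2q = 69.4 + 5.9q → q* = 12.5759, p* = 143.5981.
The subsidy lowers effective supply by 58.5: p = 10.9 + 5.9q.
New quantity: 168.75 − 2q = 10.9 + 5.9q → q' = 19.981.
Overproduction Δq = 19.981 − 12.5759 = 7.4051; wedge = subsidy = 58.5.
DWL = ½ × 7.4051 × 58.5 = 216.60.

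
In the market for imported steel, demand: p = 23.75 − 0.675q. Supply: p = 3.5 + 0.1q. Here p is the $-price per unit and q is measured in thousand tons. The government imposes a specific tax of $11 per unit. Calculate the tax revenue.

Competitive equilibrium: 23.75 − 0.675q = 3.5 + 0.1q → q* = 26.129, p* = 6.1129.
With the tax, the buyer price exceeds the seller price by 11: (23.75 − 0.675q) − (3.5 + 0.1q) = 11 → q' = 11.9355.
Tax revenue = 11 × 11.9355 = $131.29 thousand.

$131.29 thousand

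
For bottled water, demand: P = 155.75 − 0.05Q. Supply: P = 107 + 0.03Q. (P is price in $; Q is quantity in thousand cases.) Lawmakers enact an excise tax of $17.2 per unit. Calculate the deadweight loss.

$1849 thousand

Competitive equilibrium: 155.75 − 0.05Q = 107 + 0.03Q → Q* = 609.375, P* = 125.2813.
With the tax, the buyer price exceeds the seller price by 17.2: (155.75 − 0.05Q) − (107 + 0.03Q) = 17.2 → Q' = 394.375.
ΔQ = 609.375 − 394.375 = 215; the wedge equals the tax, 17.2.
Welfare loss = ½ × 215 × 17.2 = $1849 thousand.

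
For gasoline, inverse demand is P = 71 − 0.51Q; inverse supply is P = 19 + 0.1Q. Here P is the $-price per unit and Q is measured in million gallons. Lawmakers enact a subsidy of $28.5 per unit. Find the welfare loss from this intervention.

Competitive equilibrium: 71 − 0.51Q = 19 + 0.1Q → Q* = 85.2459, P* = 27.5246.
The subsidy lowers effective supply by 28.5: P = 0.1Q − 9.5.
New quantity: 71 − 0.51Q = 0.1Q − 9.5 → Q' = 131.9672.
Overproduction ΔQ = 131.9672 − 85.2459 = 46.7213; wedge = subsidy = 28.5.
DWL = ½ × 46.7213 × 28.5 = $665.78 million.

$665.78 million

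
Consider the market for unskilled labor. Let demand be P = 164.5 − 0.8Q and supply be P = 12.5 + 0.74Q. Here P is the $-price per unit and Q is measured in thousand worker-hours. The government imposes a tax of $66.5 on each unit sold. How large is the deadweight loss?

$1435.80 thousand

Competitive equilibrium: 164.5 − 0.8Q = 12.5 + 0.74Q → Q* = 98.7013, P* = 85.53896.
With the tax, the buyer price exceeds the seller price by 66.5: (164.5 − 0.8Q) − (12.5 + 0.74Q) = 66.5 → Q' = 55.51948.
ΔQ = 98.7013 − 55.51948 = 43.18182; the wedge equals the tax, 66.5.
DWL = ½ × 43.18182 × 66.5 = $1435.80 thousand.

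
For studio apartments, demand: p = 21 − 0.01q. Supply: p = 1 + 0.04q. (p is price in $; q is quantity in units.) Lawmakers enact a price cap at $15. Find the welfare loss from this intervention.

Competitive equilibrium: 21 − 0.01q = 1 + 0.04q → q* = 400, p* = 17.
At the ceiling p = 15, quantity supplied = (15 − 1)/0.04 = 350.
Willingness to pay at q' = 350: 21 − 0.01·350 = 17.5.
Δq = 400 − 350 = 50; wedge = 17.5 − 15 = 2.5.
The triangle = ½ × 50 × 2.5 = $62.50.

$62.50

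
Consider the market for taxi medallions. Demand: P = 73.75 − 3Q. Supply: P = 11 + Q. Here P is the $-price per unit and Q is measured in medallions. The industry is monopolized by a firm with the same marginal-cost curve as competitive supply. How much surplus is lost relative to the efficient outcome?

$90.40

Competitive equilibrium: 73.75 − 3Q = 11 + Q → Q* = 15.6875, P* = 26.6875.
Marginal revenue: MR = 73.75 − 6Q. Set MR = MC: 73.75 − 6Q = 11 + Q → Q_m = 8.9643.
Price P_m = 73.75 − 3·8.9643 = 46.8571; MC(Q_m) = 11 + 1·8.9643 = 19.9643.
Competitive Q* = 15.6875, so ΔQ = 6.7232; wedge = 46.8571 − 19.9643 = 26.8928.
DWL = ½ × 6.7232 × 26.8928 = $90.40.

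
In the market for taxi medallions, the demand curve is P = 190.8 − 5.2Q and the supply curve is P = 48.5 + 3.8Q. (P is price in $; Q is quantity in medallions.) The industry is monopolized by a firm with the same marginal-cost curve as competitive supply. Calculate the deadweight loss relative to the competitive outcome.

$150.86

Competitive equilibrium: 190.8 − 5.2Q = 48.5 + 3.8Q → Q* = 15.8111, P* = 108.5822.
Marginal revenue: MR = 190.8 − 10.4Q. Set MR = MC: 190.8 − 10.4Q = 48.5 + 3.8Q → Q_m = 10.0211.
Price P_m = 190.8 − 5.2·10.0211 = 138.6903; MC(Q_m) = 48.5 + 3.8·10.0211 = 86.5802.
Competitive Q* = 15.8111, so ΔQ = 5.79; wedge = 138.6903 − 86.5802 = 52.1101.
Deadweight loss = ½ × 5.79 × 52.1101 = $150.86.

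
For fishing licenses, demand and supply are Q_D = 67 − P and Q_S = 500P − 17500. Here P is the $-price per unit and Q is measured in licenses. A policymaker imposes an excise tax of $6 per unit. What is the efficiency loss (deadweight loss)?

In inverse form: demand P = 67 − Q, supply P = 35 + 0.002Q.
Competitive equilibrium: 67 − Q = 35 + 0.002Q → Q* = 31.9361, P* = 35.0639.
With the tax, the buyer price exceeds the seller price by 6: (67 − Q) − (35 + 0.002Q) = 6 → Q' = 25.9481.
ΔQ = 31.9361 − 25.9481 = 5.988; the wedge equals the tax, 6.
Deadweight loss = ½ × 5.988 × 6 = $17.96.

$17.96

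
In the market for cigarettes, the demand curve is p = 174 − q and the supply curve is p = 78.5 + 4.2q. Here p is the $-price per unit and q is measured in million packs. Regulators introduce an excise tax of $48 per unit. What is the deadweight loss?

$221.54 million

Competitive equilibrium: 174 − q = 78.5 + 4.2q → q* = 18.3654, p* = 155.6346.
With the tax, the buyer price exceeds the seller price by 48: (174 − q) − (78.5 + 4.2q) = 48 → q' = 9.1346.
Δq = 18.3654 − 9.1346 = 9.2308; the wedge equals the tax, 48.
Welfare loss = ½ × 9.2308 × 48 = $221.54 million.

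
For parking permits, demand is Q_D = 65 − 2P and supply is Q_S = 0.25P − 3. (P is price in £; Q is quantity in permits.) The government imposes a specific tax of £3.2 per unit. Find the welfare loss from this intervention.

£1.14

In inverse form: demand P = 32.5 − 0.5Q, supply P = 12 + 4Q.
Competitive equilibrium: 32.5 − 0.5Q = 12 + 4Q → Q* = 4.5556, P* = 30.2222.
With the tax, the buyer price exceeds the seller price by 3.2: (32.5 − 0.5Q) − (12 + 4Q) = 3.2 → Q' = 3.8444.
ΔQ = 4.5556 − 3.8444 = 0.7112; the wedge equals the tax, 3.2.
DWL = ½ × 0.7112 × 3.2 = £1.14.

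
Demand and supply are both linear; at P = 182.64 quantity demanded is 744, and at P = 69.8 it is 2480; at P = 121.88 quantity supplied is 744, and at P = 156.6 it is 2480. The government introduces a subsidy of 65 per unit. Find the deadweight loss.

24852.94

Demand slope = (69.8 − 182.64)/(2480 − 744) = −0.065, so P = 231 − 0.065Q.
Supply slope = (156.6 − 121.88)/(2480 − 744) = 0.02, so P = 107 + 0.02Q.
Competitive equilibrium: 231 − 0.065Q = 107 + 0.02Q → Q* = 1458.8235, P* = 136.1765.
The subsidy lowers effective supply by 65: P = 42 + 0.02Q.
New quantity: 231 − 0.065Q = 42 + 0.02Q → Q' = 2223.5294.
Overproduction ΔQ = 2223.5294 − 1458.8235 = 764.7059; wedge = subsidy = 65.
Deadweight loss = ½ × 764.7059 × 65 = 24852.94.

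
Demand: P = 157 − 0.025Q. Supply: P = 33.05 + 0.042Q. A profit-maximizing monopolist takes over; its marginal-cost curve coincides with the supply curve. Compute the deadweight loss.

8466.28

Competitive equilibrium: 157 − 0.025Q = 33.05 + 0.042Q → Q* = 1850, P* = 110.75.
Marginal revenue: MR = 157 − 0.05Q. Set MR = MC: 157 − 0.05Q = 33.05 + 0.042Q → Q_m = 1347.28261.
Price P_m = 157 − 0.025·1347.28261 = 123.31793; MC(Q_m) = 33.05 + 0.042·1347.28261 = 89.63587.
Competitive Q* = 1850, so ΔQ = 502.71739; wedge = 123.31793 − 89.63587 = 33.68206.
The triangle = ½ × 502.71739 × 33.68206 = 8466.28.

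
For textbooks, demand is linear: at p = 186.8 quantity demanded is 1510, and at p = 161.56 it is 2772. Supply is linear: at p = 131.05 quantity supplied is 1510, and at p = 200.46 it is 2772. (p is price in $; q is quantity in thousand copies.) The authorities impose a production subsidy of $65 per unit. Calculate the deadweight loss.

$28166.67 thousand

Demand slope = (161.56 − 186.8)/(2772 − 1510) = −0.02, so p = 217 − 0.02q.
Supply slope = (200.46 − 131.05)/(2772 − 1510) = 0.055, so p = 48 + 0.055q.
Competitive equilibrium: 217 − 0.02q = 48 + 0.055q → q* = 2253.3333, p* = 171.9333.
The subsidy lowers effective supply by 65: p = 0.055q − 17.
New quantity: 217 − 0.02q = 0.055q − 17 → q' = 3120.
Overproduction Δq = 3120 − 2253.3333 = 866.6667; wedge = subsidy = 65.
Deadweight loss = ½ × 866.6667 × 65 = $28166.67 thousand.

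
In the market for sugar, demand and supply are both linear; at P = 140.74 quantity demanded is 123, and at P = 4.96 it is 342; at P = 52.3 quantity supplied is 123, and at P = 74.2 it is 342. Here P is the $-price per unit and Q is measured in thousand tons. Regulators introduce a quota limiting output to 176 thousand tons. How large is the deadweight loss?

Demand slope = (4.96 − 140.74)/(342 − 123) = −0.62, so P = 217 − 0.62Q.
Supply slope = (74.2 − 52.3)/(342 − 123) = 0.1, so P = 40 + 0.1Q.
Competitive equilibrium: 217 − 0.62Q = 40 + 0.1Q → Q* = 245.8333, P* = 64.5833.
At Q = 176: demand price = 217 − 0.62·176 = 107.88; supply price = 40 + 0.1·176 = 57.6.
ΔQ = 245.8333 − 176 = 69.8333; wedge = 107.88 − 57.6 = 50.28.
The triangle = ½ × 69.8333 × 50.28 = $1755.61 thousand.

$1755.61 thousand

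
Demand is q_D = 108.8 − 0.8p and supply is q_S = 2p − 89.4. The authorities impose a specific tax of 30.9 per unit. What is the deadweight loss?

272.80

In inverse form: demand p = 136 − 1.25q, supply p = 44.7 + 0.5q.
Competitive equilibrium: 136 − 1.25q = 44.7 + 0.5q → q* = 52.1714, p* = 70.7857.
With the tax, the buyer price exceeds the seller price by 30.9: (136 − 1.25q) − (44.7 + 0.5q) = 30.9 → q' = 34.5143.
Δq = 52.1714 − 34.5143 = 17.6571; the wedge equals the tax, 30.9.
DWL = ½ × 17.6571 × 30.9 = 272.80.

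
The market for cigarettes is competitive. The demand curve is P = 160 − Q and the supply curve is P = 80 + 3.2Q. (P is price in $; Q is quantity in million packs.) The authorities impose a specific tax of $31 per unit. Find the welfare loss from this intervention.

Competitive equilibrium: 160 − Q = 80 + 3.2Q → Q* = 19.0476, P* = 140.9524.
With the tax, the buyer price exceeds the seller price by 31: (160 − Q) − (80 + 3.2Q) = 31 → Q' = 11.6667.
ΔQ = 19.0476 − 11.6667 = 7.3809; the wedge equals the tax, 31.
Welfare loss = ½ × 7.3809 × 31 = $114.40 million.

$114.40 million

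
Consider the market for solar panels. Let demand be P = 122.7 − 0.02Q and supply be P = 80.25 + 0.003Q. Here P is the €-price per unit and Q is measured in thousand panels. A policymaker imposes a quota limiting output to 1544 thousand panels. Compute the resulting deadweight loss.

€1046.43 thousand

Competitive equilibrium: 122.7 − 0.02Q = 80.25 + 0.003Q → Q* = 1845.6522, P* = 85.787.
At Q = 1544: demand price = 122.7 − 0.02·1544 = 91.82; supply price = 80.25 + 0.003·1544 = 84.882.
ΔQ = 1845.6522 − 1544 = 301.6522; wedge = 91.82 − 84.882 = 6.938.
DWL = ½ × 301.6522 × 6.938 = €1046.43 thousand.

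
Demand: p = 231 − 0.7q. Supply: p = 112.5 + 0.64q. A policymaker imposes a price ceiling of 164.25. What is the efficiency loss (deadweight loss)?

38.43

Competitive equilibrium: 231 − 0.7q = 112.5 + 0.64q → q* = 88.4328, p* = 169.097.
At the ceiling p = 164.25, quantity supplied = (164.25 − 112.5)/0.64 = 80.8594.
Willingness to pay at q' = 80.8594: 231 − 0.7·80.8594 = 174.3984.
Δq = 88.4328 − 80.8594 = 7.5734; wedge = 174.3984 − 164.25 = 10.1484.
Deadweight loss = ½ × 7.5734 × 10.1484 = 38.43.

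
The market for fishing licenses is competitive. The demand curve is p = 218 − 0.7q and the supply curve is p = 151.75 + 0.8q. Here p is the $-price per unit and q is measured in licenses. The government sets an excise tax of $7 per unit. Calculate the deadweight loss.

$16.33

Competitive equilibrium: 218 − 0.7q = 151.75 + 0.8q → q* = 44.1667, p* = 187.0833.
With the tax, the buyer price exceeds the seller price by 7: (218 − 0.7q) − (151.75 + 0.8q) = 7 → q' = 39.5.
Δq = 44.1667 − 39.5 = 4.6667; the wedge equals the tax, 7.
Welfare loss = ½ × 4.6667 × 7 = $16.33.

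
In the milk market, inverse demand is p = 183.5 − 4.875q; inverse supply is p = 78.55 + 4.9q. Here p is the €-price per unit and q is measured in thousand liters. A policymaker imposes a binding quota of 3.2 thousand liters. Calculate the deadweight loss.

Competitive equilibrium: 183.5 − 4.875q = 78.55 + 4.9q → q* = 10.7366, p* = 131.1592.
At q = 3.2: demand price = 183.5 − 4.875·3.2 = 167.9; supply price = 78.55 + 4.9·3.2 = 94.23.
Δq = 10.7366 − 3.2 = 7.5366; wedge = 167.9 − 94.23 = 73.67.
DWL = ½ × 7.5366 × 73.67 = €277.61 thousand.

€277.61 thousand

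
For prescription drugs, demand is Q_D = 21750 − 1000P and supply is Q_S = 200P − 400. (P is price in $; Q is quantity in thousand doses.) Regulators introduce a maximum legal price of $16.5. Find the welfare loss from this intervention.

$460.21 thousand

In inverse form: demand P = 21.75 − 0.001Q, supply P = 2 + 0.005Q.
Competitive equilibrium: 21.75 − 0.001Q = 2 + 0.005Q → Q* = 3291.6667, P* = 18.4583.
At the ceiling P = 16.5, quantity supplied = (16.5 − 2)/0.005 = 2900.
Willingness to pay at Q' = 2900: 21.75 − 0.001·2900 = 18.85.
ΔQ = 3291.6667 − 2900 = 391.6667; wedge = 18.85 − 16.5 = 2.35.
Welfare loss = ½ × 391.6667 × 2.35 = $460.21 thousand.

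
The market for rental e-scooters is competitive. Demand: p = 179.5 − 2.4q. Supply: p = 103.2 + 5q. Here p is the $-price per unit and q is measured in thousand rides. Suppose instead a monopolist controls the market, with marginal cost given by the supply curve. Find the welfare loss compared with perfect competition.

$23.59 thousand

Competitive equilibrium: 179.5 − 2.4q = 103.2 + 5q → q* = 10.3108, p* = 154.7541.
Marginal revenue: MR = 179.5 − 4.8q. Set MR = MC: 179.5 − 4.8q = 103.2 + 5q → q_m = 7.7857.
Price p_m = 179.5 − 2.4·7.7857 = 160.8143; MC(q_m) = 103.2 + 5·7.7857 = 142.1285.
Competitive q* = 10.3108, so Δq = 2.5251; wedge = 160.8143 − 142.1285 = 18.6858.
DWL = ½ × 2.5251 × 18.6858 = $23.59 thousand.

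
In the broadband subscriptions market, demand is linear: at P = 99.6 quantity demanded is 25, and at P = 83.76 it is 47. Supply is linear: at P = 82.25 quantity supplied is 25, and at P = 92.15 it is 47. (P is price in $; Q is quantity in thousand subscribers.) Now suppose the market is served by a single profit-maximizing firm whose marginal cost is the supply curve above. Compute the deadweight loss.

$134.68 thousand

Demand slope = (83.76 − 99.6)/(47 − 25) = −0.72, so P = 117.6 − 0.72Q.
Supply slope = (92.15 − 82.25)/(47 − 25) = 0.45, so P = 71 + 0.45Q.
Competitive equilibrium: 117.6 − 0.72Q = 71 + 0.45Q → Q* = 39.8291, P* = 88.9231.
Marginal revenue: MR = 117.6 − 1.44Q. Set MR = MC: 117.6 − 1.44Q = 71 + 0.45Q → Q_m = 24.6561.
Price P_m = 117.6 − 0.72·24.6561 = 99.8476; MC(Q_m) = 71 + 0.45·24.6561 = 82.0952.
Competitive Q* = 39.8291, so ΔQ = 15.173; wedge = 99.8476 − 82.0952 = 17.7524.
The triangle = ½ × 15.173 × 17.7524 = $134.68 thousand.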